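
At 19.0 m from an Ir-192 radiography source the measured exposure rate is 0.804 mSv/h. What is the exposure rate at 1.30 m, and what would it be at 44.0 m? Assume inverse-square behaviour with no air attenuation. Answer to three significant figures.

Since intensity falls as 1/r²,
At 1.30 m: (19.0/1.30)² = 213.6, so 0.804 × 213.6 = 171.7 mSv/h
At 44.0 m: (1.30/44.0)² = 0.0008729, so 171.7 × 0.0008729 = 0.1499 mSv/h.

172 mSv/h; 0.150 mSv/h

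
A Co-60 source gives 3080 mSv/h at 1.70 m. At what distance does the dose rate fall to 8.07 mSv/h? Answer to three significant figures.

Applying the 1/r² law, d₂ = d₁·√(I₁/I₂).
I₁/I₂ = 3080/8.07 = 381.7, so d₂ = 1.70 × √381.7 = 33.21 m.

33.2 m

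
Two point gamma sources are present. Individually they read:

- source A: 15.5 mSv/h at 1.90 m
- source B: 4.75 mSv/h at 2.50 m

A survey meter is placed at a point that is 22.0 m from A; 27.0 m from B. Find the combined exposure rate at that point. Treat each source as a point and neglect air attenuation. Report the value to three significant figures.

Each source contributes Iᵢ·(dᵢ/rᵢ)²; contributions add.
A: 15.5 × (1.90/22.0)² = 0.1156 mSv/h
B: 4.75 × (2.50/27.0)² = 0.04072 mSv/h
Total = 0.1156 + 0.04072 = 0.1563 mSv/h.

0.156 mSv/h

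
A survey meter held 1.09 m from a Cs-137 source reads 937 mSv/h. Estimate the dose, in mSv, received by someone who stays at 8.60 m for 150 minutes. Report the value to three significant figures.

37.6 mSv

Applying the 1/r² law, rate at 8.60 m:
937 × (1.09/8.60)² = 937 × 0.01606 = 15.05 mSv/h.
Dose = rate × time = 15.05 mSv/h × 2.500 h = 37.62 mSv.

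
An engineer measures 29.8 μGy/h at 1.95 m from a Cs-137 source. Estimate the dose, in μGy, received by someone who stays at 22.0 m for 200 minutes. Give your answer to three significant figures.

Applying the 1/r² law, rate at 22.0 m:
29.8 × (1.95/22.0)² = 29.8 × 0.007856 = 0.2341 μGy/h.
Dose = rate × time = 0.2341 μGy/h × 3.333 h = 0.7803 μGy.

0.780 μGy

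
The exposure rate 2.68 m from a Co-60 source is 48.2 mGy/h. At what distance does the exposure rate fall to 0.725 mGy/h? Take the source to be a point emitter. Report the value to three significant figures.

21.9 m

Using I₁d₁² = I₂d₂², d₂ = d₁·√(I₁/I₂).
I₁/I₂ = 48.2/0.725 = 66.48, so d₂ = 2.68 × √66.48 = 21.85 m.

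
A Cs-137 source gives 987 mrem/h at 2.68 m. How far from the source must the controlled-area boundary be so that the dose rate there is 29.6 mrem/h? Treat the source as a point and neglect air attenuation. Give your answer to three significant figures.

By the inverse-square law, d₂ = d₁·√(I₁/I₂).
I₁/I₂ = 987/29.6 = 33.34, so d₂ = 2.68 × √33.34 = 15.47 m.

15.5 m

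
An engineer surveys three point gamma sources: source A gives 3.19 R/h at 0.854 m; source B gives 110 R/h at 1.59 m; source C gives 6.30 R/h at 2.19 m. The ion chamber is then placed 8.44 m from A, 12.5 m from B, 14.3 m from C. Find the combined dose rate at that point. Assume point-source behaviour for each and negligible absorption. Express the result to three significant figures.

Each source contributes Iᵢ·(dᵢ/rᵢ)²; contributions add.
A: 3.19 × (0.854/8.44)² = 0.03266 R/h
B: 110 × (1.59/12.5)² = 1.780 R/h
C: 6.30 × (2.19/14.3)² = 0.1478 R/h
Total = 0.03266 + 1.780 + 0.1478 = 1.960 R/h.

1.96 R/h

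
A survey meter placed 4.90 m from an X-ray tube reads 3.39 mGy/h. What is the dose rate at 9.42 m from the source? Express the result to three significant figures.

0.917 mGy/h

Applying the 1/r² law, scaling from 4.90 m to 9.42 m:
(4.90/9.42)² = 0.2706, so 3.39 × 0.2706 = 0.9173 mGy/h.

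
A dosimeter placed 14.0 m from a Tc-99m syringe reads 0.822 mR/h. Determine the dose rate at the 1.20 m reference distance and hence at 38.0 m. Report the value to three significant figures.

Intensity scales as (d₁/d₂)², so
At 1.20 m: 0.822 × (14.0/1.20)² = 0.822 × 136.1 = 111.9 mR/h
At 38.0 m: (1.20/38.0)² = 0.0009972, so 111.9 × 0.0009972 = 0.1116 mR/h.

112 mR/h; 0.112 mR/h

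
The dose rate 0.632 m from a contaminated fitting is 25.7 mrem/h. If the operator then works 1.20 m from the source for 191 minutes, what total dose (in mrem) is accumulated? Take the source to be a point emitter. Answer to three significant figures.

Since intensity falls as 1/r², rate at 1.20 m:
25.7 × (0.632/1.20)² = 25.7 × 0.2774 = 7.129 mrem/h.
Dose = rate × time = 7.129 mrem/h × 3.183 h = 22.69 mrem.

22.7 mrem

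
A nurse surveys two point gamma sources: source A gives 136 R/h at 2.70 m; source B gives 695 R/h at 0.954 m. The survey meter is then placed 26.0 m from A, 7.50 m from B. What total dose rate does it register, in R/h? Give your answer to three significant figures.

Each source contributes Iᵢ·(dᵢ/rᵢ)²; contributions add.
A: 136 × (2.70/26.0)² = 1.467 R/h
B: 695 × (0.954/7.50)² = 11.24 R/h
Total = 1.467 + 11.24 = 12.71 R/h.

12.7 R/h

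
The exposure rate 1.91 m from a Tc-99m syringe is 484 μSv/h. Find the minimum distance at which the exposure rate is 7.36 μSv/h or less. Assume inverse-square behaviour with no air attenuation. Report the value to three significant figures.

Intensity scales as (d₁/d₂)², so d₂ = d₁·√(I₁/I₂).
I₁/I₂ = 484/7.36 = 65.76, so d₂ = 1.91 × √65.76 = 15.49 m.

15.5 m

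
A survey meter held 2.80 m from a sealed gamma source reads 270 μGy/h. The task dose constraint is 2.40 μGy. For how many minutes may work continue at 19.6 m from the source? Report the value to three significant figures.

Using I₁d₁² = I₂d₂², rate at 19.6 m:
(2.80/19.6)² = 0.02041, so 270 × 0.02041 = 5.511 μGy/h.
Stay time = 2.40 μGy ÷ 5.511 μGy/h = 0.4355 h = 26.13 min.

26.1 min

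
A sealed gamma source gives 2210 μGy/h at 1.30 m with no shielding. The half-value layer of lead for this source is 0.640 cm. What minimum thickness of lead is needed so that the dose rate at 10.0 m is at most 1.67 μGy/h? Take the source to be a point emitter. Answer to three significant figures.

At 10.0 m, distance alone gives 2210 × (1.30/10.0)² = 2210 × 0.01690 = 37.35 μGy/h.
Further attenuation needed: 37.35/1.67 = 22.37.
n = log₂(22.37) = 4.483 half-value layers.
Thickness = 4.483 × 0.640 cm = 2.869 cm.

2.87 cm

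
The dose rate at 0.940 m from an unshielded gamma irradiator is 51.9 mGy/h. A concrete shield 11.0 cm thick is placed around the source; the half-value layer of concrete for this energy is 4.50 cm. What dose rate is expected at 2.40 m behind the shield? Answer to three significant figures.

Distance alone: (0.940/2.40)² = 0.1534, so 51.9 × 0.1534 = 7.961 mGy/h.
Shield: 11.0/4.50 = 2.444 half-value layers → attenuation 2^(−2.444) = 0.1838.
Combined: 7.961 × 0.1838 = 1.463 mGy/h.

1.46 mGy/h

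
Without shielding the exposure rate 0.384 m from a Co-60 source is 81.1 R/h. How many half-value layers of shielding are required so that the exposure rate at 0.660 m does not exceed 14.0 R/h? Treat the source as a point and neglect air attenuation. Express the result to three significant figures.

0.972 half-value layers

At 0.660 m, distance alone gives 81.1 × (0.384/0.660)² = 81.1 × 0.3385 = 27.45 R/h.
Further attenuation needed: 27.45/14.0 = 1.961.
n = log₂(1.961) = 0.9716 half-value layers.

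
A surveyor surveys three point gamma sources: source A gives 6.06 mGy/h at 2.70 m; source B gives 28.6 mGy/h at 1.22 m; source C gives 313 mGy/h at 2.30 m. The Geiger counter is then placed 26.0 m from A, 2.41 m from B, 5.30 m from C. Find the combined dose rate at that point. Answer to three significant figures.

66.3 mGy/h

By superposition, sum each source's inverse-square contribution:
A: 6.06 × (2.70/26.0)² = 0.06535 mGy/h
B: 28.6 × (1.22/2.41)² = 7.329 mGy/h
C: 313 × (2.30/5.30)² = 58.95 mGy/h
Total = 0.06535 + 7.329 + 58.95 = 66.34 mGy/h.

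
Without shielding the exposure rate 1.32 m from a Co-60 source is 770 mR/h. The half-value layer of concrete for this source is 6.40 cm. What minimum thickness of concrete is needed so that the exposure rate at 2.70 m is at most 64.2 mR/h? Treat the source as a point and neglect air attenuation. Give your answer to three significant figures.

At 2.70 m, distance alone gives (1.32/2.70)² = 0.2390, so 770 × 0.2390 = 184.0 mR/h.
Further attenuation needed: 184.0/64.2 = 2.866.
n = log₂(2.866) = 1.519 half-value layers.
Thickness = 1.519 × 6.40 cm = 9.722 cm.

9.72 cm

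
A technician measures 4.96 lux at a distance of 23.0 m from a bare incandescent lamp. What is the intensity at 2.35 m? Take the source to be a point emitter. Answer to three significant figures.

475 lux

Intensity scales as (d₁/d₂)², so the rate at 2.35 m is
4.96 × (23.0/2.35)² = 4.96 × 95.79 = 475.1 lux.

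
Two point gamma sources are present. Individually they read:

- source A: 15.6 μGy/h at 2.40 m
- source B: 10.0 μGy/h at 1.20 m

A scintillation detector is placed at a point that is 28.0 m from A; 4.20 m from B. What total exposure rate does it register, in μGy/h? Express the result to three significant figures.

By superposition, sum each source's inverse-square contribution:
A: 15.6 × (2.40/28.0)² = 0.1146 μGy/h
B: 10.0 × (1.20/4.20)² = 0.8163 μGy/h
Total = 0.1146 + 0.8163 = 0.9309 μGy/h.

0.931 μGy/h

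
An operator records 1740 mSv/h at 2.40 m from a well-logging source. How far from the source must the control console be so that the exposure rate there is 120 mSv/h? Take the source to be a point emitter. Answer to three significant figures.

Intensity scales as (d₁/d₂)², so d₂ = d₁·√(I₁/I₂).
I₁/I₂ = 1740/120 = 14.50, so d₂ = 2.40 × √14.50 = 9.139 m.

9.14 m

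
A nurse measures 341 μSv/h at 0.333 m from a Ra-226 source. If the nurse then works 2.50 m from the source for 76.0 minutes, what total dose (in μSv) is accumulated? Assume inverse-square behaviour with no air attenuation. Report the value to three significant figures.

Intensity scales as (d₁/d₂)², so rate at 2.50 m:
341 × (0.333/2.50)² = 341 × 0.01774 = 6.049 μSv/h.
Dose = rate × time = 6.049 μSv/h × 1.267 h = 7.664 μSv.

7.66 μSv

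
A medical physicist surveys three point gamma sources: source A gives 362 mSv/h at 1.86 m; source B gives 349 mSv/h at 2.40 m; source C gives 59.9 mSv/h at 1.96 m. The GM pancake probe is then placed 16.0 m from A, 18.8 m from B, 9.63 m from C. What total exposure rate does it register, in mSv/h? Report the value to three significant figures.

By superposition, sum each source's inverse-square contribution:
A: 362 × (1.86/16.0)² = 4.892 mSv/h
B: 349 × (2.40/18.8)² = 5.688 mSv/h
C: 59.9 × (1.96/9.63)² = 2.481 mSv/h
Total = 4.892 + 5.688 + 2.481 = 13.06 mSv/h.

13.1 mSv/h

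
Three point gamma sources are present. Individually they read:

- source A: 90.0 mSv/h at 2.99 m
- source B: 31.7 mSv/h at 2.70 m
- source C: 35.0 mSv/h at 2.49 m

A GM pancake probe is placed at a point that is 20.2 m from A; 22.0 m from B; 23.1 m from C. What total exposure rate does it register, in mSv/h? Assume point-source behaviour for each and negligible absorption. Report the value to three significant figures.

2.86 mSv/h

By superposition, sum each source's inverse-square contribution:
A: 90.0 × (2.99/20.2)² = 1.972 mSv/h
B: 31.7 × (2.70/22.0)² = 0.4775 mSv/h
C: 35.0 × (2.49/23.1)² = 0.4067 mSv/h
Total = 1.972 + 0.4775 + 0.4067 = 2.856 mSv/h.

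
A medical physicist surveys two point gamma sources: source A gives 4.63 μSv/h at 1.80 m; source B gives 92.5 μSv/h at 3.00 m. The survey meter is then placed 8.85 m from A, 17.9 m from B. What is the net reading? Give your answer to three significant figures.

Each source contributes Iᵢ·(dᵢ/rᵢ)²; contributions add.
A: 4.63 × (1.80/8.85)² = 0.1915 μSv/h
B: 92.5 × (3.00/17.9)² = 2.598 μSv/h
Total = 0.1915 + 2.598 = 2.789 μSv/h.

2.79 μSv/h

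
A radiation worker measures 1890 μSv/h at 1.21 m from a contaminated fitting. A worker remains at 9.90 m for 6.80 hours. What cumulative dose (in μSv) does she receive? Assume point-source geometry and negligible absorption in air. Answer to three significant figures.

192 μSv

Using I₁d₁² = I₂d₂², rate at 9.90 m:
1890 × (1.21/9.90)² = 1890 × 0.01494 = 28.24 μSv/h.
Dose = rate × time = 28.24 μSv/h × 6.800 h = 192.0 μSv.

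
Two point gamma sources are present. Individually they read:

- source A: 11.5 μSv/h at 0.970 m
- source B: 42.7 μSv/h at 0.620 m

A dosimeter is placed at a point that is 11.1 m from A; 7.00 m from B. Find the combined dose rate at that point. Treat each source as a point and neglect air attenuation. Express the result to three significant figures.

0.423 μSv/h

By superposition, sum each source's inverse-square contribution:
A: 11.5 × (0.970/11.1)² = 0.08782 μSv/h
B: 42.7 × (0.620/7.00)² = 0.3350 μSv/h
Total = 0.08782 + 0.3350 = 0.4228 μSv/h.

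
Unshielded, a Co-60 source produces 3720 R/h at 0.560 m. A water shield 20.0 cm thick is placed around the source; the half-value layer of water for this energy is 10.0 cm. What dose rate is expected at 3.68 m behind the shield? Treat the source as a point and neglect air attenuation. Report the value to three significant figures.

21.5 R/h

Distance alone: (0.560/3.68)² = 0.02316, so 3720 × 0.02316 = 86.16 R/h.
Shield: 20.0/10.0 = 2.000 half-value layers → attenuation 2^(−2.000) = 0.2500.
Combined: 86.16 × 0.2500 = 21.54 R/h.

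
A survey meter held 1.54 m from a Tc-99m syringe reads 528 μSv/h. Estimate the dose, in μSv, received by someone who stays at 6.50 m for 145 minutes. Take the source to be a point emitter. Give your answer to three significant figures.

Since intensity falls as 1/r², rate at 6.50 m:
528 × (1.54/6.50)² = 528 × 0.05613 = 29.64 μSv/h.
Dose = rate × time = 29.64 μSv/h × 2.417 h = 71.64 μSv.

71.6 μSv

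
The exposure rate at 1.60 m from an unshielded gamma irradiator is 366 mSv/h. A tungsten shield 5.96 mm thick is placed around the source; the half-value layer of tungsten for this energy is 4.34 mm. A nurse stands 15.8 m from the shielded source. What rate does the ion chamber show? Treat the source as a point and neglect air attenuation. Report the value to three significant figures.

1.45 mSv/h

Distance alone: (1.60/15.8)² = 0.01025, so 366 × 0.01025 = 3.752 mSv/h.
Shield: 5.96/4.34 = 1.373 half-value layers → attenuation 2^(−1.373) = 0.3861.
Combined: 3.752 × 0.3861 = 1.449 mSv/h.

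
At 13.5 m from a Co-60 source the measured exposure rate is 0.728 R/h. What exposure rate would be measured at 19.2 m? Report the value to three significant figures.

0.360 R/h

Intensity scales as (d₁/d₂)², so scaling from 13.5 m to 19.2 m:
0.728 × (13.5/19.2)² = 0.728 × 0.4944 = 0.3599 R/h.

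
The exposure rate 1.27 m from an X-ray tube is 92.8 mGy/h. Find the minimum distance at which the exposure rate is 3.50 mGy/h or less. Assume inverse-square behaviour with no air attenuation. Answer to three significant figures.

By the inverse-square law, d₂ = d₁·√(I₁/I₂).
I₁/I₂ = 92.8/3.50 = 26.51, so d₂ = 1.27 × √26.51 = 6.539 m.

6.54 m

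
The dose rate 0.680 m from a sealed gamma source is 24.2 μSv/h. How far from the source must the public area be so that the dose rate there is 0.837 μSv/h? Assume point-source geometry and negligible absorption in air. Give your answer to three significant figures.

Applying the 1/r² law, d₂ = d₁·√(I₁/I₂).
I₁/I₂ = 24.2/0.837 = 28.91, so d₂ = 0.680 × √28.91 = 3.656 m.

3.66 m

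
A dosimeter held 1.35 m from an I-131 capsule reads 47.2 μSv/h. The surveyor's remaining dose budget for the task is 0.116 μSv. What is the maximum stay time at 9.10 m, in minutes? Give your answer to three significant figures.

6.70 min

Applying the 1/r² law, rate at 9.10 m:
(1.35/9.10)² = 0.02201, so 47.2 × 0.02201 = 1.039 μSv/h.
Stay time = 0.116 μSv ÷ 1.039 μSv/h = 0.1116 h = 6.696 min.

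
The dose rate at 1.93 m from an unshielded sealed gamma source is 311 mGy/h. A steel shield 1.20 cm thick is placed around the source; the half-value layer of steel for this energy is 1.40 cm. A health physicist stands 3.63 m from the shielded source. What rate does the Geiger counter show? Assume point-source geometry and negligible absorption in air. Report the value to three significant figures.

48.5 mGy/h

Distance alone: (1.93/3.63)² = 0.2827, so 311 × 0.2827 = 87.92 mGy/h.
Shield: 1.20/1.40 = 0.8571 half-value layers → attenuation 2^(−0.8571) = 0.5521.
Combined: 87.92 × 0.5521 = 48.54 mGy/h.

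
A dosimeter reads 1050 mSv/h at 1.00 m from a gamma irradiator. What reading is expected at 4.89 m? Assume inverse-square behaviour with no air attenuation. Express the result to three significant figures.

43.9 mSv/h

Since intensity falls as 1/r², the rate at 4.89 m is
(1.00/4.89)² = 0.04182, so 1050 × 0.04182 = 43.91 mSv/h.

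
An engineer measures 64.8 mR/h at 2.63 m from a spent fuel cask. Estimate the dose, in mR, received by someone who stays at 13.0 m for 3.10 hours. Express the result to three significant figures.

8.22 mR

Using I₁d₁² = I₂d₂², rate at 13.0 m:
64.8 × (2.63/13.0)² = 64.8 × 0.04093 = 2.652 mR/h.
Dose = rate × time = 2.652 mR/h × 3.100 h = 8.221 mR.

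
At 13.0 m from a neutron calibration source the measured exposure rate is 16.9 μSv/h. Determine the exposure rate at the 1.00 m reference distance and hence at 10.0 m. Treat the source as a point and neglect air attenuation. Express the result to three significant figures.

Applying the 1/r² law,
At 1.00 m: (13.0/1.00)² = 169.0, so 16.9 × 169.0 = 2856 μSv/h
At 10.0 m: 2856 × (1.00/10.0)² = 2856 × 0.01000 = 28.56 μSv/h.

2860 μSv/h; 28.6 μSv/h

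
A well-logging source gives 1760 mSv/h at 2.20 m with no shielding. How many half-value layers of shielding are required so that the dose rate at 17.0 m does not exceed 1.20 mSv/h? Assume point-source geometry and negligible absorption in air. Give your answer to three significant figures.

At 17.0 m, distance alone gives (2.20/17.0)² = 0.01675, so 1760 × 0.01675 = 29.48 mSv/h.
Further attenuation needed: 29.48/1.20 = 24.57.
n = log₂(24.57) = 4.619 half-value layers.

4.62 half-value layers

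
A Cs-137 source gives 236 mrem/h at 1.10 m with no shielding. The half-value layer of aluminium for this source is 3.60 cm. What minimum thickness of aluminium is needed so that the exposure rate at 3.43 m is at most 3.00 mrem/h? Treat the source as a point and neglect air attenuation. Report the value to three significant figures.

At 3.43 m, distance alone gives (1.10/3.43)² = 0.1028, so 236 × 0.1028 = 24.26 mrem/h.
Further attenuation needed: 24.26/3.00 = 8.087.
n = log₂(8.087) = 3.016 half-value layers.
Thickness = 3.016 × 3.60 cm = 10.86 cm.

10.9 cm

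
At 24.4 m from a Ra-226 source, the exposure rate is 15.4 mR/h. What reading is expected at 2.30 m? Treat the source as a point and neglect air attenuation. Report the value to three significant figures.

1730 mR/h

Intensity scales as (d₁/d₂)², so the rate at 2.30 m is
(24.4/2.30)² = 112.5, so 15.4 × 112.5 = 1732 mR/h.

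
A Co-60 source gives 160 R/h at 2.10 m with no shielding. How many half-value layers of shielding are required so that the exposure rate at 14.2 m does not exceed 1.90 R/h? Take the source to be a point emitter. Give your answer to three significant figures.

0.881 half-value layers

At 14.2 m, distance alone gives (2.10/14.2)² = 0.02187, so 160 × 0.02187 = 3.499 R/h.
Further attenuation needed: 3.499/1.90 = 1.842.
n = log₂(1.842) = 0.8813 half-value layers.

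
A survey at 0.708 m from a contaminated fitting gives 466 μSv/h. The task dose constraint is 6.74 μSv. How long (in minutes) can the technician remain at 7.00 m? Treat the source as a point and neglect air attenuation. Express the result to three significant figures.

84.8 min

By the inverse-square law, rate at 7.00 m:
(0.708/7.00)² = 0.01023, so 466 × 0.01023 = 4.767 μSv/h.
Stay time = 6.74 μSv ÷ 4.767 μSv/h = 1.414 h = 84.84 min.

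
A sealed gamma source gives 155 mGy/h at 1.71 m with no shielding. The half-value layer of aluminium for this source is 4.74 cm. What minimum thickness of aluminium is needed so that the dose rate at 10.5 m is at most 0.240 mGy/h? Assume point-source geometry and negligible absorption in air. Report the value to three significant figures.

19.4 cm

At 10.5 m, distance alone gives (1.71/10.5)² = 0.02652, so 155 × 0.02652 = 4.111 mGy/h.
Further attenuation needed: 4.111/0.240 = 17.13.
n = log₂(17.13) = 4.098 half-value layers.
Thickness = 4.098 × 4.74 cm = 19.42 cm.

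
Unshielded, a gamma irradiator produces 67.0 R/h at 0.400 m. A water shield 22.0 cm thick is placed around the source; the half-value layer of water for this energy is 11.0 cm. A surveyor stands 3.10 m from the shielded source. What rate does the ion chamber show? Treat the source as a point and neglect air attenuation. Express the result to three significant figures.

0.279 R/h

Distance alone: (0.400/3.10)² = 0.01665, so 67.0 × 0.01665 = 1.116 R/h.
Shield: 22.0/11.0 = 2.000 half-value layers → attenuation 2^(−2.000) = 0.2500.
Combined: 1.116 × 0.2500 = 0.2790 R/h.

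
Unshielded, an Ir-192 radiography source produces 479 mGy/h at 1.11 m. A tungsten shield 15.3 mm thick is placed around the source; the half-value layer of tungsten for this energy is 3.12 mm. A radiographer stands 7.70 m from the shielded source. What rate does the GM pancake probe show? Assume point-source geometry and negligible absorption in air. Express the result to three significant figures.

0.333 mGy/h

Distance alone: (1.11/7.70)² = 0.02078, so 479 × 0.02078 = 9.954 mGy/h.
Shield: 15.3/3.12 = 4.904 half-value layers → attenuation 2^(−4.904) = 0.03340.
Combined: 9.954 × 0.03340 = 0.3325 mGy/h.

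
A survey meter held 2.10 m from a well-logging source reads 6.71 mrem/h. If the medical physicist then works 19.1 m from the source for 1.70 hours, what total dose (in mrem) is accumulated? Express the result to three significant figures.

By the inverse-square law, rate at 19.1 m:
6.71 × (2.10/19.1)² = 6.71 × 0.01209 = 0.08112 mrem/h.
Dose = rate × time = 0.08112 mrem/h × 1.700 h = 0.1379 mrem.

0.138 mrem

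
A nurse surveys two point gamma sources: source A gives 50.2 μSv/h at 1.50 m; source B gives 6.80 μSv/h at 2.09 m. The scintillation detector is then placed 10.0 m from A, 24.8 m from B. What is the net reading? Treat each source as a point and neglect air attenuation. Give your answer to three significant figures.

By superposition, sum each source's inverse-square contribution:
A: 50.2 × (1.50/10.0)² = 1.129 μSv/h
B: 6.80 × (2.09/24.8)² = 0.04829 μSv/h
Total = 1.129 + 0.04829 = 1.177 μSv/h.

1.18 μSv/h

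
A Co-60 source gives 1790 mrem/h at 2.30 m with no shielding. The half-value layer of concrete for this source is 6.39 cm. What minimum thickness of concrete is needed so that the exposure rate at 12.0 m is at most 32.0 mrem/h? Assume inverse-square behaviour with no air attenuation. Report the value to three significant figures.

At 12.0 m, distance alone gives (2.30/12.0)² = 0.03674, so 1790 × 0.03674 = 65.76 mrem/h.
Further attenuation needed: 65.76/32.0 = 2.055.
n = log₂(2.055) = 1.039 half-value layers.
Thickness = 1.039 × 6.39 cm = 6.639 cm.

6.64 cm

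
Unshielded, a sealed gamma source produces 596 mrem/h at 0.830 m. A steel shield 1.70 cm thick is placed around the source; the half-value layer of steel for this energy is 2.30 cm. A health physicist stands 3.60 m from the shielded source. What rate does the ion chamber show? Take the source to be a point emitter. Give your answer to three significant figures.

19.0 mrem/h

Distance alone: (0.830/3.60)² = 0.05316, so 596 × 0.05316 = 31.68 mrem/h.
Shield: 1.70/2.30 = 0.7391 half-value layers → attenuation 2^(−0.7391) = 0.5991.
Combined: 31.68 × 0.5991 = 18.98 mrem/h.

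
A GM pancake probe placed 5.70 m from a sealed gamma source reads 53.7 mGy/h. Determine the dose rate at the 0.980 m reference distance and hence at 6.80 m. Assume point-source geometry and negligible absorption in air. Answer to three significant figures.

1820 mGy/h; 37.7 mGy/h

Using I₁d₁² = I₂d₂²,
At 0.980 m: (5.70/0.980)² = 33.83, so 53.7 × 33.83 = 1817 mGy/h
At 6.80 m: (0.980/6.80)² = 0.02077, so 1817 × 0.02077 = 37.74 mGy/h.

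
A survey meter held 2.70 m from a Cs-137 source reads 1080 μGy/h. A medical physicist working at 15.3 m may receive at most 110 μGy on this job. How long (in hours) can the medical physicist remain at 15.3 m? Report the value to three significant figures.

Since intensity falls as 1/r², rate at 15.3 m:
1080 × (2.70/15.3)² = 1080 × 0.03114 = 33.63 μGy/h.
Stay time = 110 μGy ÷ 33.63 μGy/h = 3.271 h.

3.27 h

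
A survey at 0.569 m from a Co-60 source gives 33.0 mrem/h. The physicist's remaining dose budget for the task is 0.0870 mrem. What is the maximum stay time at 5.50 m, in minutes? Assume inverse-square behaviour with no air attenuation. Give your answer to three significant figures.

Using I₁d₁² = I₂d₂², rate at 5.50 m:
(0.569/5.50)² = 0.01070, so 33.0 × 0.01070 = 0.3531 mrem/h.
Stay time = 0.0870 mrem ÷ 0.3531 mrem/h = 0.2464 h = 14.78 min.

14.8 min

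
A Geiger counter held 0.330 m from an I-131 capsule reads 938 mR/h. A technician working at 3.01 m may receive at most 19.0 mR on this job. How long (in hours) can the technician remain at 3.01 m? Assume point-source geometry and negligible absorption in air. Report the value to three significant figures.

1.69 h

Using I₁d₁² = I₂d₂², rate at 3.01 m:
(0.330/3.01)² = 0.01202, so 938 × 0.01202 = 11.27 mR/h.
Stay time = 19.0 mR ÷ 11.27 mR/h = 1.686 h.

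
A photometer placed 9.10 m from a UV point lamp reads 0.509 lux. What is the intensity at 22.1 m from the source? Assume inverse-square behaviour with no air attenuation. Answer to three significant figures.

Intensity scales as (d₁/d₂)², so scaling from 9.10 m to 22.1 m:
0.509 × (9.10/22.1)² = 0.509 × 0.1696 = 0.08633 lux.

0.0863 lux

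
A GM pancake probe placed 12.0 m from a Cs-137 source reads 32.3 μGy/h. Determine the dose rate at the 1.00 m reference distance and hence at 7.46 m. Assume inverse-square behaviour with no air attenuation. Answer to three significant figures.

Since intensity falls as 1/r²,
At 1.00 m: (12.0/1.00)² = 144.0, so 32.3 × 144.0 = 4651 μGy/h
At 7.46 m: 4651 × (1.00/7.46)² = 4651 × 0.01797 = 83.58 μGy/h.

4650 μGy/h; 83.6 μGy/h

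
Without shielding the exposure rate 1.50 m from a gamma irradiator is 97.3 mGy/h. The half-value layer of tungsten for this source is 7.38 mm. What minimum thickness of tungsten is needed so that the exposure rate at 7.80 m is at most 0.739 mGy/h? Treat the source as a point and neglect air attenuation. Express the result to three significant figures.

At 7.80 m, distance alone gives 97.3 × (1.50/7.80)² = 97.3 × 0.03698 = 3.598 mGy/h.
Further attenuation needed: 3.598/0.739 = 4.869.
n = log₂(4.869) = 2.284 half-value layers.
Thickness = 2.284 × 7.38 mm = 16.86 mm.

16.9 mm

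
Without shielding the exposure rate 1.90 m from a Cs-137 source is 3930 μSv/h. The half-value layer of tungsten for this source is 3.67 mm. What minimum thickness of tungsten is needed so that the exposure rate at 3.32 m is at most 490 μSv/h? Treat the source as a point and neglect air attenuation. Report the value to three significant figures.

5.11 mm

At 3.32 m, distance alone gives 3930 × (1.90/3.32)² = 3930 × 0.3275 = 1287 μSv/h.
Further attenuation needed: 1287/490 = 2.627.
n = log₂(2.627) = 1.393 half-value layers.
Thickness = 1.393 × 3.67 mm = 5.112 mm.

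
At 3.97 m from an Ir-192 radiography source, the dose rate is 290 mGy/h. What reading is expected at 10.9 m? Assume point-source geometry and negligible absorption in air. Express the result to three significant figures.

Intensity scales as (d₁/d₂)², so the rate at 10.9 m is
290 × (3.97/10.9)² = 290 × 0.1327 = 38.48 mGy/h.

38.5 mGy/h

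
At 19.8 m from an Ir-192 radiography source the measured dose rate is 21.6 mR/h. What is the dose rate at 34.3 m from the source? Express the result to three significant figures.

7.20 mR/h

Using I₁d₁² = I₂d₂², scaling from 19.8 m to 34.3 m:
21.6 × (19.8/34.3)² = 21.6 × 0.3332 = 7.197 mR/h.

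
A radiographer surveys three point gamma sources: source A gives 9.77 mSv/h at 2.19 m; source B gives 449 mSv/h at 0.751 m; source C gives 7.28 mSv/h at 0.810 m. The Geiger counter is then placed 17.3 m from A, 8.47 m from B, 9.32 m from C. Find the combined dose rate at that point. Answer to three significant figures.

Each source contributes Iᵢ·(dᵢ/rᵢ)²; contributions add.
A: 9.77 × (2.19/17.3)² = 0.1566 mSv/h
B: 449 × (0.751/8.47)² = 3.530 mSv/h
C: 7.28 × (0.810/9.32)² = 0.05499 mSv/h
Total = 0.1566 + 3.530 + 0.05499 = 3.742 mSv/h.

3.74 mSv/h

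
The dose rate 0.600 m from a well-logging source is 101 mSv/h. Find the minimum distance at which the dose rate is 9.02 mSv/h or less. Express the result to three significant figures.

2.01 m

By the inverse-square law, d₂ = d₁·√(I₁/I₂).
I₁/I₂ = 101/9.02 = 11.20, so d₂ = 0.600 × √11.20 = 2.008 m.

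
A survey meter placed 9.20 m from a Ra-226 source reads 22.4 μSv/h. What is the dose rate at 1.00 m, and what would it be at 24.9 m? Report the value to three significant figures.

1900 μSv/h; 3.06 μSv/h

Since intensity falls as 1/r²,
At 1.00 m: 22.4 × (9.20/1.00)² = 22.4 × 84.64 = 1896 μSv/h
At 24.9 m: 1896 × (1.00/24.9)² = 1896 × 0.001613 = 3.058 μSv/h.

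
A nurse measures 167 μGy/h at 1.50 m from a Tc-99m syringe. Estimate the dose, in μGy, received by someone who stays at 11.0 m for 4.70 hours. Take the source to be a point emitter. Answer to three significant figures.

14.6 μGy

Since intensity falls as 1/r², rate at 11.0 m:
167 × (1.50/11.0)² = 167 × 0.01860 = 3.106 μGy/h.
Dose = rate × time = 3.106 μGy/h × 4.700 h = 14.60 μGy.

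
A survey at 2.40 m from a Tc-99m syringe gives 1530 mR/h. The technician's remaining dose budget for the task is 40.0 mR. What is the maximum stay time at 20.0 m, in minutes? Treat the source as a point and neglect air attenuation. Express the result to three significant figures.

109 min

By the inverse-square law, rate at 20.0 m:
(2.40/20.0)² = 0.01440, so 1530 × 0.01440 = 22.03 mR/h.
Stay time = 40.0 mR ÷ 22.03 mR/h = 1.816 h = 109.0 min.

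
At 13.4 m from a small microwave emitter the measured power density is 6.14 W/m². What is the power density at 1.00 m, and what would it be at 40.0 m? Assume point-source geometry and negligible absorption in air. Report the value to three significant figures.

Since intensity falls as 1/r²,
At 1.00 m: 6.14 × (13.4/1.00)² = 6.14 × 179.6 = 1103 W/m²
At 40.0 m: (1.00/40.0)² = 0.0006250, so 1103 × 0.0006250 = 0.6894 W/m².

1100 W/m²; 0.689 W/m²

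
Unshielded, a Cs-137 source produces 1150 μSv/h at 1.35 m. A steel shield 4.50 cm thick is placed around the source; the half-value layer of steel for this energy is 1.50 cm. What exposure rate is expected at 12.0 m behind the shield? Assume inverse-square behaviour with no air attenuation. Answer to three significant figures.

1.82 μSv/h

Distance alone: (1.35/12.0)² = 0.01266, so 1150 × 0.01266 = 14.56 μSv/h.
Shield: 4.50/1.50 = 3.000 half-value layers → attenuation 2^(−3.000) = 0.1250.
Combined: 14.56 × 0.1250 = 1.820 μSv/h.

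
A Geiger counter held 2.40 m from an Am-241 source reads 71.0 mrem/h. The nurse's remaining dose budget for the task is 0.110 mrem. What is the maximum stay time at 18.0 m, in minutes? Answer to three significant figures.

Using I₁d₁² = I₂d₂², rate at 18.0 m:
71.0 × (2.40/18.0)² = 71.0 × 0.01778 = 1.262 mrem/h.
Stay time = 0.110 mrem ÷ 1.262 mrem/h = 0.08716 h = 5.230 min.

5.23 min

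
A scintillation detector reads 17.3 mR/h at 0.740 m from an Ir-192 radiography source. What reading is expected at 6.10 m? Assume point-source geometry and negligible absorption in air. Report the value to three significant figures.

Using I₁d₁² = I₂d₂², the rate at 6.10 m is
(0.740/6.10)² = 0.01472, so 17.3 × 0.01472 = 0.2547 mR/h.

0.255 mR/h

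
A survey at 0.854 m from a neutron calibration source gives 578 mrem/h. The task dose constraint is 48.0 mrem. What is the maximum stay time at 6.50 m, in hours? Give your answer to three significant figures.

Using I₁d₁² = I₂d₂², rate at 6.50 m:
578 × (0.854/6.50)² = 578 × 0.01726 = 9.976 mrem/h.
Stay time = 48.0 mrem ÷ 9.976 mrem/h = 4.812 h.

4.81 h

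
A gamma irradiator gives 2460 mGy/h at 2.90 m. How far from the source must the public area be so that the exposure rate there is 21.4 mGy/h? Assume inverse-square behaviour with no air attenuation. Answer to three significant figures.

Intensity scales as (d₁/d₂)², so d₂ = d₁·√(I₁/I₂).
I₁/I₂ = 2460/21.4 = 115.0, so d₂ = 2.90 × √115.0 = 31.10 m.

31.1 m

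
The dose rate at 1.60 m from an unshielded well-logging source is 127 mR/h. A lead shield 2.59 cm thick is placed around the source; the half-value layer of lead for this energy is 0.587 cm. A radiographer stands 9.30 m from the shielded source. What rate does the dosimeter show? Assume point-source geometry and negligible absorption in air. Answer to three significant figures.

0.177 mR/h

Distance alone: (1.60/9.30)² = 0.02960, so 127 × 0.02960 = 3.759 mR/h.
Shield: 2.59/0.587 = 4.412 half-value layers → attenuation 2^(−4.412) = 0.04697.
Combined: 3.759 × 0.04697 = 0.1766 mR/h.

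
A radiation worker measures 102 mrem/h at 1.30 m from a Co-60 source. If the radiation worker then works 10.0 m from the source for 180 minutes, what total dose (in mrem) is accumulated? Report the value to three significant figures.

5.17 mrem

Since intensity falls as 1/r², rate at 10.0 m:
102 × (1.30/10.0)² = 102 × 0.01690 = 1.724 mrem/h.
Dose = rate × time = 1.724 mrem/h × 3.000 h = 5.172 mrem.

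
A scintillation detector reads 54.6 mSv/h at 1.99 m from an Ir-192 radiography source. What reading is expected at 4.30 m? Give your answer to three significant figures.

Using I₁d₁² = I₂d₂², the rate at 4.30 m is
54.6 × (1.99/4.30)² = 54.6 × 0.2142 = 11.70 mSv/h.

11.7 mSv/h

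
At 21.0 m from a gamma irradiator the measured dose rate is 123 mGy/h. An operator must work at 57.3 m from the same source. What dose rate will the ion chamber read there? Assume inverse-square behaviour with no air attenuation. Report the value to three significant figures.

16.5 mGy/h

By the inverse-square law, scaling from 21.0 m to 57.3 m:
(21.0/57.3)² = 0.1343, so 123 × 0.1343 = 16.52 mGy/h.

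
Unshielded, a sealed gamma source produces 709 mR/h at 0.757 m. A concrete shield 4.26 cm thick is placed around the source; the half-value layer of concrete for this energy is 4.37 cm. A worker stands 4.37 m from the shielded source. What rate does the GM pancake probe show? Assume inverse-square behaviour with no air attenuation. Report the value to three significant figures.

10.8 mR/h

Distance alone: (0.757/4.37)² = 0.03001, so 709 × 0.03001 = 21.28 mR/h.
Shield: 4.26/4.37 = 0.9748 half-value layers → attenuation 2^(−0.9748) = 0.5088.
Combined: 21.28 × 0.5088 = 10.83 mR/h.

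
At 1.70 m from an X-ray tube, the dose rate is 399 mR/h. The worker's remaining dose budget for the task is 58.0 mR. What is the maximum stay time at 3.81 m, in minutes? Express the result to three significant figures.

43.8 min

Using I₁d₁² = I₂d₂², rate at 3.81 m:
(1.70/3.81)² = 0.1991, so 399 × 0.1991 = 79.44 mR/h.
Stay time = 58.0 mR ÷ 79.44 mR/h = 0.7301 h = 43.81 min.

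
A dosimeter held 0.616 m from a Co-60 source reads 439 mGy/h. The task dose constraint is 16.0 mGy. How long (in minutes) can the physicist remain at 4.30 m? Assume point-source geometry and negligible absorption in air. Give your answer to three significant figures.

107 min

Since intensity falls as 1/r², rate at 4.30 m:
(0.616/4.30)² = 0.02052, so 439 × 0.02052 = 9.008 mGy/h.
Stay time = 16.0 mGy ÷ 9.008 mGy/h = 1.776 h = 106.6 min.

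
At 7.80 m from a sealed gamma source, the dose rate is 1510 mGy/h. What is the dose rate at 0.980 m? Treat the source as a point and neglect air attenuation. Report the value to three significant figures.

Applying the 1/r² law, the rate at 0.980 m is
1510 × (7.80/0.980)² = 1510 × 63.35 = 95660 mGy/h.

95700 mGy/h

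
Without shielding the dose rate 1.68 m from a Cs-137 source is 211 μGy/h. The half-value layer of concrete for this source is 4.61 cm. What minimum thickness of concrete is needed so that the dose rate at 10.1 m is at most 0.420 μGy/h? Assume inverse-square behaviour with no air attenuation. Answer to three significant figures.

17.5 cm

At 10.1 m, distance alone gives 211 × (1.68/10.1)² = 211 × 0.02767 = 5.838 μGy/h.
Further attenuation needed: 5.838/0.420 = 13.90.
n = log₂(13.90) = 3.797 half-value layers.
Thickness = 3.797 × 4.61 cm = 17.50 cm.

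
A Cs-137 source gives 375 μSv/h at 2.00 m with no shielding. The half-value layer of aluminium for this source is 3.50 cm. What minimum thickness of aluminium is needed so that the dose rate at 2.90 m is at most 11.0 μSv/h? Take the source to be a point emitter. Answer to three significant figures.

At 2.90 m, distance alone gives (2.00/2.90)² = 0.4756, so 375 × 0.4756 = 178.4 μSv/h.
Further attenuation needed: 178.4/11.0 = 16.22.
n = log₂(16.22) = 4.020 half-value layers.
Thickness = 4.020 × 3.50 cm = 14.07 cm.

14.1 cm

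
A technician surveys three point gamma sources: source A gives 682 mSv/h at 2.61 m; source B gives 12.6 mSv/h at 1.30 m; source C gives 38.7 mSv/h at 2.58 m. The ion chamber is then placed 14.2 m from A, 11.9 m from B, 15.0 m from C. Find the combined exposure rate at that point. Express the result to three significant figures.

24.3 mSv/h

By superposition, sum each source's inverse-square contribution:
A: 682 × (2.61/14.2)² = 23.04 mSv/h
B: 12.6 × (1.30/11.9)² = 0.1504 mSv/h
C: 38.7 × (2.58/15.0)² = 1.145 mSv/h
Total = 23.04 + 0.1504 + 1.145 = 24.34 mSv/h.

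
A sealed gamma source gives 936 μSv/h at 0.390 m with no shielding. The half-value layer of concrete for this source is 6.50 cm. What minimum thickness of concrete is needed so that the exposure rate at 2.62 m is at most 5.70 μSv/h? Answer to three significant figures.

At 2.62 m, distance alone gives 936 × (0.390/2.62)² = 936 × 0.02216 = 20.74 μSv/h.
Further attenuation needed: 20.74/5.70 = 3.639.
n = log₂(3.639) = 1.864 half-value layers.
Thickness = 1.864 × 6.50 cm = 12.12 cm.

12.1 cm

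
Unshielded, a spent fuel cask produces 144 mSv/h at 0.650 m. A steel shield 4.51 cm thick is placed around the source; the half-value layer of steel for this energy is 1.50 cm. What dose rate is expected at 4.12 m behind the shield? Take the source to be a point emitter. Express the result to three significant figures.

0.446 mSv/h

Distance alone: 144 × (0.650/4.12)² = 144 × 0.02489 = 3.584 mSv/h.
Shield: 4.51/1.50 = 3.007 half-value layers → attenuation 2^(−3.007) = 0.1244.
Combined: 3.584 × 0.1244 = 0.4458 mSv/h.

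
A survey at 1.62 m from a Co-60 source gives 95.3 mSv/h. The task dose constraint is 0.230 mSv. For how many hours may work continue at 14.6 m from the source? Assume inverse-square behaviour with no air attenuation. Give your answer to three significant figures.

0.196 h

Since intensity falls as 1/r², rate at 14.6 m:
95.3 × (1.62/14.6)² = 95.3 × 0.01231 = 1.173 mSv/h.
Stay time = 0.230 mSv ÷ 1.173 mSv/h = 0.1961 h.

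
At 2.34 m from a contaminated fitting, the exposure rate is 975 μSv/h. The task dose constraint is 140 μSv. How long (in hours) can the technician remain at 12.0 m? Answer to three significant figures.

Intensity scales as (d₁/d₂)², so rate at 12.0 m:
(2.34/12.0)² = 0.03802, so 975 × 0.03802 = 37.07 μSv/h.
Stay time = 140 μSv ÷ 37.07 μSv/h = 3.777 h.

3.78 h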